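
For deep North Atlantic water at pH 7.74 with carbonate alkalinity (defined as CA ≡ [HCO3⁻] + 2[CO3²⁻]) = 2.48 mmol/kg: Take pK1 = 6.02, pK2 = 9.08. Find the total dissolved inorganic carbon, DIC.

DIC = 2.42 mmol/kg

CA = [HCO3⁻] + 2[CO3²⁻] = (α₁ + 2α₂)·DIC
At pH 7.74: [H⁺]/K1 = 10^-1.72 = 0.019055, K2/[H⁺] = 10^-1.34 = 0.045709
α₁ = 1/(1 + 0.019055 + 0.045709) = 1/1.0648 = 0.9392; α₂ = α₁·K2/[H⁺] = 0.04293
α₁ + 2α₂ = 1.0250
DIC = CA / (α₁ + 2α₂) = 2.48 / 1.0250 = 2.42 mmol/kg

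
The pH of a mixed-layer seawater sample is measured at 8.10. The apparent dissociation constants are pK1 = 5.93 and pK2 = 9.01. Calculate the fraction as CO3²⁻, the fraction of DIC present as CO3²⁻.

α₂ = 0.109

α₂ = 1 / (1 + [H⁺]/K2 + [H⁺]²/(K1K2)) = 1 / (1 + 10^+0.91 + 10^-1.26)
   = 1 / (1 + 8.1283 + 0.054954) = 1/9.1833 = 0.1089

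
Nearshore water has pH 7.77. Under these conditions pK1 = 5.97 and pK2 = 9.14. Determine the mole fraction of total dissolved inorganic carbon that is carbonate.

α₂ = 1 / (1 + [H⁺]/K2 + [H⁺]²/(K1K2)) = 1 / (1 + 10^+1.37 + 10^-0.43)
   = 1 / (1 + 23.442 + 0.37154) = 1/24.814 = 0.04030

α₂ = 0.0403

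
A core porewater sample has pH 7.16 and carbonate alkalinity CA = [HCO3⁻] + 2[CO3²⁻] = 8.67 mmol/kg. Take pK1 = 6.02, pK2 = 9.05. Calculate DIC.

CA = [HCO3⁻] + 2[CO3²⁻] = (α₁ + 2α₂)·DIC
At pH 7.16: [H⁺]/K1 = 10^-1.14 = 0.072444, K2/[H⁺] = 10^-1.89 = 0.012882
α₁ = 1/(1 + 0.072444 + 0.012882) = 1/1.0853 = 0.9214; α₂ = α₁·K2/[H⁺] = 0.01187
α₁ + 2α₂ = 0.9451
DIC = CA / (α₁ + 2α₂) = 8.67 / 0.9451 = 9.17 mmol/kg

DIC = 9.17 mmol/kg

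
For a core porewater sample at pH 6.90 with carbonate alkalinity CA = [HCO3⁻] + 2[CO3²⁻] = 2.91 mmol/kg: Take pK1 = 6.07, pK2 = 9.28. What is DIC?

DIC = 3.32 mmol/kg

CA = [HCO3⁻] + 2[CO3²⁻] = (α₁ + 2α₂)·DIC
At pH 6.90: [H⁺]/K1 = 10^-0.83 = 0.14791, K2/[H⁺] = 10^-2.38 = 0.0041687
α₁ = 1/(1 + 0.14791 + 0.0041687) = 1/1.1521 = 0.8680; α₂ = α₁·K2/[H⁺] = 0.003618
α₁ + 2α₂ = 0.8752
DIC = CA / (α₁ + 2α₂) = 2.91 / 0.8752 = 3.32 mmol/kg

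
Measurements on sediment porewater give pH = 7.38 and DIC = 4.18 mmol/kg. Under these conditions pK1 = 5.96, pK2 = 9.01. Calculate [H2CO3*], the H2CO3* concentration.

α₀ = 1 / (1 + K1/[H⁺] + K1K2/[H⁺]²) = 1 / (1 + 10^+1.42 + 10^-0.21)
   = 1 / (1 + 26.303 + 0.61660) = 1/27.919 = 0.03582
[CO2*] = α₀ × DIC = 0.03582 × 4.18 = 0.150 mmol/kg

[CO2*] = 0.150 mmol/kg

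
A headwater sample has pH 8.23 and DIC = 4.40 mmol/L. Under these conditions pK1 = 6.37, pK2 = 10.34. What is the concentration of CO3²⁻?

α₂ = 1 / (1 + [H⁺]/K2 + [H⁺]²/(K1K2)) = 1 / (1 + 10^+2.11 + 10^+0.25)
   = 1 / (1 + 128.82 + 1.7783) = 1/131.60 = 0.007599
[CO3²⁻] = α₂ × DIC = 0.007599 × 4.40 = 0.0334 mmol/L

[CO3²⁻] = 0.0334 mmol/L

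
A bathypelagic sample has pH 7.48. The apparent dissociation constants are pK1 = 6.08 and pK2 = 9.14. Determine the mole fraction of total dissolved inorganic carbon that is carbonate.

α₂ = 1 / (1 + [H⁺]/K2 + [H⁺]²/(K1K2)) = 1 / (1 + 10^+1.66 + 10^+0.26)
   = 1 / (1 + 45.709 + 1.8197) = 1/48.529 = 0.02061

α₂ = 0.0206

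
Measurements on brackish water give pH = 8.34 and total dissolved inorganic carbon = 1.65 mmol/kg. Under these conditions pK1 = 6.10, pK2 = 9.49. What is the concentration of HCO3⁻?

[HCO3⁻] = 1.53 mmol/kg

α₁ = 1 / (1 + [H⁺]/K1 + K2/[H⁺]) = 1 / (1 + 10^-2.24 + 10^-1.15)
   = 1 / (1 + 0.0057544 + 0.070795) = 1/1.0765 = 0.9289
[HCO3⁻] = α₁ × DIC = 0.9289 × 1.65 = 1.53 mmol/kg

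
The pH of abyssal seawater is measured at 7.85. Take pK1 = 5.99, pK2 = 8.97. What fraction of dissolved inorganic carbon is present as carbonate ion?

α₂ = 1 / (1 + [H⁺]/K2 + [H⁺]²/(K1K2)) = 1 / (1 + 10^+1.12 + 10^-0.74)
   = 1 / (1 + 13.183 + 0.18197) = 1/14.365 = 0.06962

α₂ = 0.0696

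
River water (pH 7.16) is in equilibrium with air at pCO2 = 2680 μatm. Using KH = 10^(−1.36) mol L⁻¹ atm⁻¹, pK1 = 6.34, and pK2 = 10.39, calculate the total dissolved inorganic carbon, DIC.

[CO2*] = KH · pCO2 = 10^(−1.36) × 2680×10^-6 = 1.170×10^-4 mol/L
α₀ = 1/(1 + K1/[H⁺] + K1K2/[H⁺]²) = 1/(1 + 10^+0.82 + 10^-2.41) = 0.1314
DIC = [CO2*]/α₀ = 1.170×10^-4 / 0.1314 = 0.890 mmol/L

DIC = 0.890 mmol/L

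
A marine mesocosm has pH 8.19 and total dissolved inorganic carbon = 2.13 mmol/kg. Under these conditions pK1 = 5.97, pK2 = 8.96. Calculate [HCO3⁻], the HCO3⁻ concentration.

α₁ = 1 / (1 + [H⁺]/K1 + K2/[H⁺]) = 1 / (1 + 10^-2.22 + 10^-0.77)
   = 1 / (1 + 0.0060256 + 0.16982) = 1/1.1758 = 0.8504
[HCO3⁻] = α₁ × DIC = 0.8504 × 2.13 = 1.81 mmol/kg

[HCO3⁻] = 1.81 mmol/kg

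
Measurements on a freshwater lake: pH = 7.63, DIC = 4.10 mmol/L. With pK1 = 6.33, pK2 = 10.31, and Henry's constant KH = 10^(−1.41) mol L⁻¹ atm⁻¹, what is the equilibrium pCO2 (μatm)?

pCO2 = 5020 μatm

α₀ = 1 / (1 + K1/[H⁺] + K1K2/[H⁺]²) = 1 / (1 + 10^+1.30 + 10^-1.38)
   = 1 / (1 + 19.953 + 0.041687) = 1/20.994 = 0.04763
[CO2*] = α₀ × DIC = 0.04763 × 4.10 = 0.1953 mmol/L
pCO2 = [CO2*]/KH = 1.953×10^-4 / 3.890×10^-2 = 5020 μatm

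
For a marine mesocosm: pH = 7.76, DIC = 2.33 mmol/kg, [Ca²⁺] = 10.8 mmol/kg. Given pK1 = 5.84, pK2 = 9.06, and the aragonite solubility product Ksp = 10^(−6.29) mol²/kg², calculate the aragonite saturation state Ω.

α₂ = 1 / (1 + [H⁺]/K2 + [H⁺]²/(K1K2)) = 1 / (1 + 10^+1.30 + 10^-0.62)
   = 1 / (1 + 19.953 + 0.23988) = 1/21.193 = 0.04719
[CO3²⁻] = α₂ × DIC = 0.04719 × 2.33 = 0.1099 mmol/kg
Ksp = 10^(−6.29) = 5.129×10^-7
Ω = [Ca²⁺][CO3²⁻]/Ksp = (10.8×10^-3)(1.099×10^-4) / 5.129×10^-7 = 2.32

Ω = 2.32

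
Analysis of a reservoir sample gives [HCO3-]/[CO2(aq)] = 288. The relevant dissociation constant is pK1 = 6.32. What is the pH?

pH = 8.78

From K1 = [H⁺][HCO3-]/[CO2(aq)]:  pH = pK1 + log₁₀([HCO3-]/[CO2(aq)])
log₁₀(288) = +2.459
pH = 6.32 + (+2.459) = 8.78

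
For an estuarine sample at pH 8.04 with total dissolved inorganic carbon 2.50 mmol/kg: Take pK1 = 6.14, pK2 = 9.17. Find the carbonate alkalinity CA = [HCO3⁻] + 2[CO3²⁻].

CA = [HCO3⁻] + 2[CO3²⁻] = (α₁ + 2α₂)·DIC
At pH 8.04: [H⁺]/K1 = 10^-1.90 = 0.012589, K2/[H⁺] = 10^-1.13 = 0.074131
α₁ = 1/(1 + 0.012589 + 0.074131) = 1/1.0867 = 0.9202; α₂ = α₁·K2/[H⁺] = 0.06822
α₁ + 2α₂ = 1.0566
CA = 1.0566 × 2.50 = 2.64 mmol/kg

CA = 2.64 mmol/kg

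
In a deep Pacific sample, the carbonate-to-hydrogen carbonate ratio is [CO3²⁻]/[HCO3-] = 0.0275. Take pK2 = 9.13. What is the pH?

From K2 = [H⁺][CO3²⁻]/[HCO3-]:  pH = pK2 + log₁₀([CO3²⁻]/[HCO3-])
log₁₀(0.0275) = -1.561
pH = 9.13 + (-1.561) = 7.57

pH = 7.57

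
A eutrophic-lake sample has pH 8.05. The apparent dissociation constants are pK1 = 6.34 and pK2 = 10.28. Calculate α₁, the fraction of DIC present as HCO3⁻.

α₁ = 1 / (1 + [H⁺]/K1 + K2/[H⁺]) = 1 / (1 + 10^-1.71 + 10^-2.23)
   = 1 / (1 + 0.019498 + 0.0058884) = 1/1.0254 = 0.9752

α₁ = 0.975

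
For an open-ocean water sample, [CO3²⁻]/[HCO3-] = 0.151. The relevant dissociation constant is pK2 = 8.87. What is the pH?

From K2 = [H⁺][CO3²⁻]/[HCO3-]:  pH = pK2 + log₁₀([CO3²⁻]/[HCO3-])
log₁₀(0.151) = -0.821
pH = 8.87 + (-0.821) = 8.05

pH = 8.05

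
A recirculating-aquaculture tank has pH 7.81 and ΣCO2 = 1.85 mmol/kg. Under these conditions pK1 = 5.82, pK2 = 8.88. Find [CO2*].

α₀ = 1 / (1 + K1/[H⁺] + K1K2/[H⁺]²) = 1 / (1 + 10^+1.99 + 10^+0.92)
   = 1 / (1 + 97.724 + 8.3176) = 1/107.04 = 0.009342
[CO2*] = α₀ × DIC = 0.009342 × 1.85 = 0.0173 mmol/kg = 17.3 μmol/kg

[CO2*] = 17.3 μmol/kg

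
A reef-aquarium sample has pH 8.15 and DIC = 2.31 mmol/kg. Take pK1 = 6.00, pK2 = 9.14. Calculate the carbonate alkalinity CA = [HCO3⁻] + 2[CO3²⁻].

CA = [HCO3⁻] + 2[CO3²⁻] = (α₁ + 2α₂)·DIC
At pH 8.15: [H⁺]/K1 = 10^-2.15 = 0.0070795, K2/[H⁺] = 10^-0.99 = 0.10233
α₁ = 1/(1 + 0.0070795 + 0.10233) = 1/1.1094 = 0.9014; α₂ = α₁·K2/[H⁺] = 0.09224
α₁ + 2α₂ = 1.0859
CA = 1.0859 × 2.31 = 2.51 mmol/kg

CA = 2.51 mmol/kg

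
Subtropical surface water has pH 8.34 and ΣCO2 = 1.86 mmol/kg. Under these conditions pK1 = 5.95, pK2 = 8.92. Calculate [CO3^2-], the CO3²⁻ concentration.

α₂ = 1 / (1 + [H⁺]/K2 + [H⁺]²/(K1K2)) = 1 / (1 + 10^+0.58 + 10^-1.81)
   = 1 / (1 + 3.8019 + 0.015488) = 1/4.8174 = 0.2076
[CO3²⁻] = α₂ × DIC = 0.2076 × 1.86 = 0.386 mmol/kg

[CO3²⁻] = 0.386 mmol/kg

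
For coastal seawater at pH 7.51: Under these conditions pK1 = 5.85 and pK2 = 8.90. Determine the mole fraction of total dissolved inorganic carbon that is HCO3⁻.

α₁ = 0.941

α₁ = 1 / (1 + [H⁺]/K1 + K2/[H⁺]) = 1 / (1 + 10^-1.66 + 10^-1.39)
   = 1 / (1 + 0.021878 + 0.040738) = 1/1.0626 = 0.9411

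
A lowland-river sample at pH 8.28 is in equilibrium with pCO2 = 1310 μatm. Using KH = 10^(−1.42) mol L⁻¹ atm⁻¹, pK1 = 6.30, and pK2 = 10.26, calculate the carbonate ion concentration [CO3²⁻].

[CO2*] = KH · pCO2 = 10^(−1.42) × 1310×10^-6 = 4.980×10^-5 mol/L
α₀ = 1/(1 + K1/[H⁺] + K1K2/[H⁺]²) = 1/(1 + 10^+1.98 + 10^-0.00) = 0.01026
DIC = [CO2*]/α₀ = 4.980×10^-5 / 0.01026 = 4.856 mmol/L
[CO3²⁻] = α₂·DIC; α₂ = 0.01026, so [CO3²⁻] = 0.01026 × 4.856 = 0.0498 mmol/L

[CO3²⁻] = 0.0498 mmol/L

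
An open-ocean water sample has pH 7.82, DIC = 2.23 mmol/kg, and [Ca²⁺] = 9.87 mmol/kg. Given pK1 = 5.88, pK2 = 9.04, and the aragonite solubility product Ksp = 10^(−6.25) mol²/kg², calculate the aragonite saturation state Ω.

Ω = 2.20

α₂ = 1 / (1 + [H⁺]/K2 + [H⁺]²/(K1K2)) = 1 / (1 + 10^+1.22 + 10^-0.72)
   = 1 / (1 + 16.596 + 0.19055) = 1/17.786 = 0.05622
[CO3²⁻] = α₂ × DIC = 0.05622 × 2.23 = 0.1254 mmol/kg
Ksp = 10^(−6.25) = 5.623×10^-7
Ω = [Ca²⁺][CO3²⁻]/Ksp = (9.87×10^-3)(1.254×10^-4) / 5.623×10^-7 = 2.20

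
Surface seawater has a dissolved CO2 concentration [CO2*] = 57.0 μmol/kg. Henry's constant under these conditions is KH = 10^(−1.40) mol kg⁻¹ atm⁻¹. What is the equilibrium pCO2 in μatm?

pCO2 = 1430 μatm

KH = 10^(−1.40) = 3.981×10^-2 mol kg⁻¹ atm⁻¹
pCO2 = [CO2*]/KH = 57.0×10^-6 / 3.981×10^-2 = 1.43×10^-3 atm = 1430 μatm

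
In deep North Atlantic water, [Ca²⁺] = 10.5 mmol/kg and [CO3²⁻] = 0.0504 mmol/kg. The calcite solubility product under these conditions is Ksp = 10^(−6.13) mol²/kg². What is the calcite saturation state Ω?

Ω = 0.714

Ksp = 10^(−6.13) = 7.413×10^-7
Ω = [Ca²⁺][CO3²⁻]/Ksp = (10.5×10^-3)(0.0504×10^-3) / 7.413×10^-7 = 0.714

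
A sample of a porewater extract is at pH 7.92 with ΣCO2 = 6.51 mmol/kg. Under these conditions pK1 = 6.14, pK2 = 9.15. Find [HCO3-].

α₁ = 1 / (1 + [H⁺]/K1 + K2/[H⁺]) = 1 / (1 + 10^-1.78 + 10^-1.23)
   = 1 / (1 + 0.016596 + 0.058884) = 1/1.0755 = 0.9298
[HCO3⁻] = α₁ × DIC = 0.9298 × 6.51 = 6.05 mmol/kg

[HCO3⁻] = 6.05 mmol/kg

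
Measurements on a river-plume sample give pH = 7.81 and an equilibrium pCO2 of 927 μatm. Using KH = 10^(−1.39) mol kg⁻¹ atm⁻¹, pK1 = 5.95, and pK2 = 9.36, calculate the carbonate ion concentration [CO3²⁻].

[CO3²⁻] = 0.0771 mmol/kg

[CO2*] = KH · pCO2 = 10^(−1.39) × 927×10^-6 = 3.776×10^-5 mol/kg
α₀ = 1/(1 + K1/[H⁺] + K1K2/[H⁺]²) = 1/(1 + 10^+1.86 + 10^+0.31) = 0.01325
DIC = [CO2*]/α₀ = 3.776×10^-5 / 0.01325 = 2.851 mmol/kg
[CO3²⁻] = α₂·DIC; α₂ = 0.02705, so [CO3²⁻] = 0.02705 × 2.851 = 0.0771 mmol/kg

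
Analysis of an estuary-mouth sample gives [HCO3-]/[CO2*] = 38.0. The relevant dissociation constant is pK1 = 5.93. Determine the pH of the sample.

pH = 7.51

From K1 = [H⁺][HCO3-]/[CO2*]:  pH = pK1 + log₁₀([HCO3-]/[CO2*])
log₁₀(38.0) = +1.580
pH = 5.93 + (+1.580) = 7.51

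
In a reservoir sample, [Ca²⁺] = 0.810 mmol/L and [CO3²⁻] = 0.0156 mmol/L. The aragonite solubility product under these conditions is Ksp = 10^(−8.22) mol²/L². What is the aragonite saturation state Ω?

Ω = 2.10

Ksp = 10^(−8.22) = 6.026×10^-9
Ω = [Ca²⁺][CO3²⁻]/Ksp = (0.810×10^-3)(0.0156×10^-3) / 6.026×10^-9 = 2.10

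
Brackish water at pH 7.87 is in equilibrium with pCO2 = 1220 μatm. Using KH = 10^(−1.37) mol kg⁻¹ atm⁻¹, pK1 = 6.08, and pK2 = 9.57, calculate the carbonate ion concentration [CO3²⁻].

[CO2*] = KH · pCO2 = 10^(−1.37) × 1220×10^-6 = 5.204×10^-5 mol/kg
α₀ = 1/(1 + K1/[H⁺] + K1K2/[H⁺]²) = 1/(1 + 10^+1.79 + 10^+0.09) = 0.01565
DIC = [CO2*]/α₀ = 5.204×10^-5 / 0.01565 = 3.325 mmol/kg
[CO3²⁻] = α₂·DIC; α₂ = 0.01926, so [CO3²⁻] = 0.01926 × 3.325 = 0.0640 mmol/kg

[CO3²⁻] = 0.0640 mmol/kg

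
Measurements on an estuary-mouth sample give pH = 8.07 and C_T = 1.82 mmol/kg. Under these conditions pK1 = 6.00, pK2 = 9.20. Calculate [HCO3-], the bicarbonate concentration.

α₁ = 1 / (1 + [H⁺]/K1 + K2/[H⁺]) = 1 / (1 + 10^-2.07 + 10^-1.13)
   = 1 / (1 + 0.0085114 + 0.074131) = 1/1.0826 = 0.9237
[HCO3⁻] = α₁ × DIC = 0.9237 × 1.82 = 1.68 mmol/kg

[HCO3⁻] = 1.68 mmol/kg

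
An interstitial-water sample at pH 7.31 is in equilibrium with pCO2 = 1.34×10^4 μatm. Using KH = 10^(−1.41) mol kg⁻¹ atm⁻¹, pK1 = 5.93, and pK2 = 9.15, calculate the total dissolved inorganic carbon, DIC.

[CO2*] = KH · pCO2 = 10^(−1.41) × 1.34×10^4×10^-6 = 5.213×10^-4 mol/kg
α₀ = 1/(1 + K1/[H⁺] + K1K2/[H⁺]²) = 1/(1 + 10^+1.38 + 10^-0.46) = 0.03947
DIC = [CO2*]/α₀ = 5.213×10^-4 / 0.03947 = 13.2 mmol/kg

DIC = 13.2 mmol/kg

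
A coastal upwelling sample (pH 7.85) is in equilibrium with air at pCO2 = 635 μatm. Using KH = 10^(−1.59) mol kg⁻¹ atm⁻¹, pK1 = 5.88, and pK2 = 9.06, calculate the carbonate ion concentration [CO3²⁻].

[CO3²⁻] = 0.0939 mmol/kg

[CO2*] = KH · pCO2 = 10^(−1.59) × 635×10^-6 = 1.632×10^-5 mol/kg
α₀ = 1/(1 + K1/[H⁺] + K1K2/[H⁺]²) = 1/(1 + 10^+1.97 + 10^+0.76) = 0.009992
DIC = [CO2*]/α₀ = 1.632×10^-5 / 0.009992 = 1.634 mmol/kg
[CO3²⁻] = α₂·DIC; α₂ = 0.05750, so [CO3²⁻] = 0.05750 × 1.634 = 0.0939 mmol/kg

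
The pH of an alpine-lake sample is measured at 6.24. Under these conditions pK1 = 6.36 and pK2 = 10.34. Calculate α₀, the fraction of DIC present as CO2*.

α₀ = 0.569

α₀ = 1 / (1 + K1/[H⁺] + K1K2/[H⁺]²) = 1 / (1 + 10^-0.12 + 10^-4.22)
   = 1 / (1 + 0.75858 + 6.0256×10^-5) = 1/1.7586 = 0.5686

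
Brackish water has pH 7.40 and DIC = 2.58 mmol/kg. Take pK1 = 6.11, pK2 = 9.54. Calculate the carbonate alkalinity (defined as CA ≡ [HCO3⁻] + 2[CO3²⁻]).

CA = [HCO3⁻] + 2[CO3²⁻] = (α₁ + 2α₂)·DIC
At pH 7.40: [H⁺]/K1 = 10^-1.29 = 0.051286, K2/[H⁺] = 10^-2.14 = 0.0072444
α₁ = 1/(1 + 0.051286 + 0.0072444) = 1/1.0585 = 0.9447; α₂ = α₁·K2/[H⁺] = 0.006844
α₁ + 2α₂ = 0.9584
CA = 0.9584 × 2.58 = 2.47 mmol/kg

CA = 2.47 mmol/kg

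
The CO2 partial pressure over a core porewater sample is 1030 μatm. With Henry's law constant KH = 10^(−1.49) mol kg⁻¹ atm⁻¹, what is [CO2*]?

[CO2*] = 33.3 μmol/kg

KH = 10^(−1.49) = 3.236×10^-2 mol kg⁻¹ atm⁻¹
[CO2*] = KH · pCO2 = 3.236×10^-2 × 1030×10^-6 atm = 3.33×10^-5 mol/kg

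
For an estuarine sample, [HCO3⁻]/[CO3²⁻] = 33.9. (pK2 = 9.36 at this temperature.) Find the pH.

From K2 = [H⁺][CO3²⁻]/[HCO3⁻]:  pH = pK2 − log₁₀([HCO3⁻]/[CO3²⁻])
log₁₀(33.9) = +1.530
pH = 9.36 − (+1.530) = 7.83

pH = 7.83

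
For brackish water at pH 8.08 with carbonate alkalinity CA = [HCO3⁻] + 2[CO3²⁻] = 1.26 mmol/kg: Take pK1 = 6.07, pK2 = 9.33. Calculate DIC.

DIC = 1.21 mmol/kg

CA = [HCO3⁻] + 2[CO3²⁻] = (α₁ + 2α₂)·DIC
At pH 8.08: [H⁺]/K1 = 10^-2.01 = 0.0097724, K2/[H⁺] = 10^-1.25 = 0.056234
α₁ = 1/(1 + 0.0097724 + 0.056234) = 1/1.0660 = 0.9381; α₂ = α₁·K2/[H⁺] = 0.05275
α₁ + 2α₂ = 1.0436
DIC = CA / (α₁ + 2α₂) = 1.26 / 1.0436 = 1.21 mmol/kg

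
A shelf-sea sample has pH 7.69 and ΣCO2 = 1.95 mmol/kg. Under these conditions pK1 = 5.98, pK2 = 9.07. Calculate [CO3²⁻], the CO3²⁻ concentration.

α₂ = 1 / (1 + [H⁺]/K2 + [H⁺]²/(K1K2)) = 1 / (1 + 10^+1.38 + 10^-0.33)
   = 1 / (1 + 23.988 + 0.46774) = 1/25.456 = 0.03928
[CO3²⁻] = α₂ × DIC = 0.03928 × 1.95 = 0.0766 mmol/kg

[CO3²⁻] = 0.0766 mmol/kg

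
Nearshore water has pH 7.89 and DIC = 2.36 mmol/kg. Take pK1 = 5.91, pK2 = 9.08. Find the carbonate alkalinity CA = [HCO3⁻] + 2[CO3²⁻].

CA = 2.48 mmol/kg

CA = [HCO3⁻] + 2[CO3²⁻] = (α₁ + 2α₂)·DIC
At pH 7.89: [H⁺]/K1 = 10^-1.98 = 0.010471, K2/[H⁺] = 10^-1.19 = 0.064565
α₁ = 1/(1 + 0.010471 + 0.064565) = 1/1.0750 = 0.9302; α₂ = α₁·K2/[H⁺] = 0.06006
α₁ + 2α₂ = 1.0503
CA = 1.0503 × 2.36 = 2.48 mmol/kg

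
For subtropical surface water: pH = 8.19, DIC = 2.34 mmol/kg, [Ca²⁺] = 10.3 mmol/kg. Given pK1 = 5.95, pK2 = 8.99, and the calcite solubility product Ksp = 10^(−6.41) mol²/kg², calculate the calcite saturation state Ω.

Ω = 8.43

α₂ = 1 / (1 + [H⁺]/K2 + [H⁺]²/(K1K2)) = 1 / (1 + 10^+0.80 + 10^-1.44)
   = 1 / (1 + 6.3096 + 0.036308) = 1/7.3459 = 0.1361
[CO3²⁻] = α₂ × DIC = 0.1361 × 2.34 = 0.3185 mmol/kg
Ksp = 10^(−6.41) = 3.890×10^-7
Ω = [Ca²⁺][CO3²⁻]/Ksp = (10.3×10^-3)(3.185×10^-4) / 3.890×10^-7 = 8.43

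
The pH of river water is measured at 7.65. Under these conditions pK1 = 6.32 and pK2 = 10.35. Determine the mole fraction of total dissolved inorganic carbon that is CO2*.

α₀ = 1 / (1 + K1/[H⁺] + K1K2/[H⁺]²) = 1 / (1 + 10^+1.33 + 10^-1.37)
   = 1 / (1 + 21.380 + 0.042658) = 1/22.422 = 0.04460

α₀ = 0.0446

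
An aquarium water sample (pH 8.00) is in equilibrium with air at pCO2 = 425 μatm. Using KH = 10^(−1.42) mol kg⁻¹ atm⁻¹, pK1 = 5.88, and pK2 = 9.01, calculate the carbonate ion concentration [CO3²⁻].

[CO3²⁻] = 0.208 mmol/kg

[CO2*] = KH · pCO2 = 10^(−1.42) × 425×10^-6 = 1.616×10^-5 mol/kg
α₀ = 1/(1 + K1/[H⁺] + K1K2/[H⁺]²) = 1/(1 + 10^+2.12 + 10^+1.11) = 0.006863
DIC = [CO2*]/α₀ = 1.616×10^-5 / 0.006863 = 2.354 mmol/kg
[CO3²⁻] = α₂·DIC; α₂ = 0.08841, so [CO3²⁻] = 0.08841 × 2.354 = 0.208 mmol/kg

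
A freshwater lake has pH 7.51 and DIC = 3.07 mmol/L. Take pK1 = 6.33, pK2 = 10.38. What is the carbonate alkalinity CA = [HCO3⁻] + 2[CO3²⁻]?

CA = [HCO3⁻] + 2[CO3²⁻] = (α₁ + 2α₂)·DIC
At pH 7.51: [H⁺]/K1 = 10^-1.18 = 0.066069, K2/[H⁺] = 10^-2.87 = 0.0013490
α₁ = 1/(1 + 0.066069 + 0.0013490) = 1/1.0674 = 0.9368; α₂ = α₁·K2/[H⁺] = 0.001264
α₁ + 2α₂ = 0.9394
CA = 0.9394 × 3.07 = 2.88 mmol/L

CA = 2.88 mmol/L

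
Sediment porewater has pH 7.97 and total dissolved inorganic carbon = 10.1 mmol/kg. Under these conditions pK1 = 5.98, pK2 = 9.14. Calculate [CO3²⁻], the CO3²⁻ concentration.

[CO3²⁻] = 0.634 mmol/kg

α₂ = 1 / (1 + [H⁺]/K2 + [H⁺]²/(K1K2)) = 1 / (1 + 10^+1.17 + 10^-0.82)
   = 1 / (1 + 14.791 + 0.15136) = 1/15.942 = 0.06273
[CO3²⁻] = α₂ × DIC = 0.06273 × 10.1 = 0.634 mmol/kg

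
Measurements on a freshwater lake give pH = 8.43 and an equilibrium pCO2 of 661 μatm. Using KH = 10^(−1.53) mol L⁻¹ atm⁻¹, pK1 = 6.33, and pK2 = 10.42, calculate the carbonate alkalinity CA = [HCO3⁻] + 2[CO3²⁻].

[CO2*] = KH · pCO2 = 10^(−1.53) × 661×10^-6 = 1.951×10^-5 mol/L
α₀ = 1/(1 + K1/[H⁺] + K1K2/[H⁺]²) = 1/(1 + 10^+2.10 + 10^+0.11) = 0.007801
DIC = [CO2*]/α₀ = 1.951×10^-5 / 0.007801 = 2.500 mmol/L
CA = (α₁ + 2α₂)·DIC = (0.9821 + 2×0.01005) × 2.500 = 2.51 mmol/L

CA = 2.51 mmol/L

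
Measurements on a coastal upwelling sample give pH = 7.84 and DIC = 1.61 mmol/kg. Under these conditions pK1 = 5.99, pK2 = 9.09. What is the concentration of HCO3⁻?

α₁ = 1 / (1 + [H⁺]/K1 + K2/[H⁺]) = 1 / (1 + 10^-1.85 + 10^-1.25)
   = 1 / (1 + 0.014125 + 0.056234) = 1/1.0704 = 0.9343
[HCO3⁻] = α₁ × DIC = 0.9343 × 1.61 = 1.50 mmol/kg

[HCO3⁻] = 1.50 mmol/kg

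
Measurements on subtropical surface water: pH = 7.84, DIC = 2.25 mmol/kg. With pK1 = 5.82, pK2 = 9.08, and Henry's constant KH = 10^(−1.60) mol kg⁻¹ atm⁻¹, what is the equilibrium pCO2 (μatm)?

pCO2 = 802 μatm

α₀ = 1 / (1 + K1/[H⁺] + K1K2/[H⁺]²) = 1 / (1 + 10^+2.02 + 10^+0.78)
   = 1 / (1 + 104.71 + 6.0256) = 1/111.74 = 0.008949
[CO2*] = α₀ × DIC = 0.008949 × 2.25 = 0.02014 mmol/kg
pCO2 = [CO2*]/KH = 2.014×10^-5 / 2.512×10^-2 = 802 μatm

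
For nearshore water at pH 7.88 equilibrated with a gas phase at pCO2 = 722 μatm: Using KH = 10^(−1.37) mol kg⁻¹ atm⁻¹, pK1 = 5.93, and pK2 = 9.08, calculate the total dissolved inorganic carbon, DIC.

[CO2*] = KH · pCO2 = 10^(−1.37) × 722×10^-6 = 3.080×10^-5 mol/kg
α₀ = 1/(1 + K1/[H⁺] + K1K2/[H⁺]²) = 1/(1 + 10^+1.95 + 10^+0.75) = 0.01044
DIC = [CO2*]/α₀ = 3.080×10^-5 / 0.01044 = 2.95 mmol/kg

DIC = 2.95 mmol/kg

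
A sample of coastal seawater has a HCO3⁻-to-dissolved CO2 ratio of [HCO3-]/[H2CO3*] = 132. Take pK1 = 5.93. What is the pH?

From K1 = [H⁺][HCO3-]/[H2CO3*]:  pH = pK1 + log₁₀([HCO3-]/[H2CO3*])
log₁₀(132) = +2.121
pH = 5.93 + (+2.121) = 8.05

pH = 8.05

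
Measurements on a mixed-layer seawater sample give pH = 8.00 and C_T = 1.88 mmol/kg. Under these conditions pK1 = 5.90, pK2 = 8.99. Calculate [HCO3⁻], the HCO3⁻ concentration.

[HCO3⁻] = 1.69 mmol/kg

α₁ = 1 / (1 + [H⁺]/K1 + K2/[H⁺]) = 1 / (1 + 10^-2.10 + 10^-0.99)
   = 1 / (1 + 0.0079433 + 0.10233) = 1/1.1103 = 0.9007
[HCO3⁻] = α₁ × DIC = 0.9007 × 1.88 = 1.69 mmol/kg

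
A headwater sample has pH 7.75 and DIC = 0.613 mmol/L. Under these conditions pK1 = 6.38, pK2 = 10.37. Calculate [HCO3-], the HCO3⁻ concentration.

α₁ = 1 / (1 + [H⁺]/K1 + K2/[H⁺]) = 1 / (1 + 10^-1.37 + 10^-2.62)
   = 1 / (1 + 0.042658 + 0.0023988) = 1/1.0451 = 0.9569
[HCO3⁻] = α₁ × DIC = 0.9569 × 0.613 = 0.587 mmol/L

[HCO3⁻] = 0.587 mmol/L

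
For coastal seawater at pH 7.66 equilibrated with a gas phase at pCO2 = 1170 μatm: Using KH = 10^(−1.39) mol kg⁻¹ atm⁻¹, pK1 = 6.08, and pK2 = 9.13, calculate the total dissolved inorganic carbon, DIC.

[CO2*] = KH · pCO2 = 10^(−1.39) × 1170×10^-6 = 4.766×10^-5 mol/kg
α₀ = 1/(1 + K1/[H⁺] + K1K2/[H⁺]²) = 1/(1 + 10^+1.58 + 10^+0.11) = 0.02481
DIC = [CO2*]/α₀ = 4.766×10^-5 / 0.02481 = 1.92 mmol/kg

DIC = 1.92 mmol/kg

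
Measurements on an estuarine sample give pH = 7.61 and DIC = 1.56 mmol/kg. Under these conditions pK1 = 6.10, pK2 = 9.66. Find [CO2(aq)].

α₀ = 1 / (1 + K1/[H⁺] + K1K2/[H⁺]²) = 1 / (1 + 10^+1.51 + 10^-0.54)
   = 1 / (1 + 32.359 + 0.28840) = 1/33.648 = 0.02972
[CO2*] = α₀ × DIC = 0.02972 × 1.56 = 0.0464 mmol/kg

[CO2*] = 0.0464 mmol/kg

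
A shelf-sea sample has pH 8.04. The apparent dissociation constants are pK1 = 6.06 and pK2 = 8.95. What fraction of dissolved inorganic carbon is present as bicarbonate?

α₁ = 0.882

α₁ = 1 / (1 + [H⁺]/K1 + K2/[H⁺]) = 1 / (1 + 10^-1.98 + 10^-0.91)
   = 1 / (1 + 0.010471 + 0.12303) = 1/1.1335 = 0.8822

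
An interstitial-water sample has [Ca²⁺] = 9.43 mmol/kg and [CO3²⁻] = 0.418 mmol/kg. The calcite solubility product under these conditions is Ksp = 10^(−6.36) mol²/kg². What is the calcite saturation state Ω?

Ω = 9.03

Ksp = 10^(−6.36) = 4.365×10^-7
Ω = [Ca²⁺][CO3²⁻]/Ksp = (9.43×10^-3)(0.418×10^-3) / 4.365×10^-7 = 9.03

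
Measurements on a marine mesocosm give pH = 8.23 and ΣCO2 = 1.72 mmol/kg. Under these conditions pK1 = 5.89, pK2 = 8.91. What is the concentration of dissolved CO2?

[CO2*] = 6.48 μmol/kg

α₀ = 1 / (1 + K1/[H⁺] + K1K2/[H⁺]²) = 1 / (1 + 10^+2.34 + 10^+1.66)
   = 1 / (1 + 218.78 + 45.709) = 1/265.48 = 0.003767
[CO2*] = α₀ × DIC = 0.003767 × 1.72 = 0.00648 mmol/kg = 6.48 μmol/kg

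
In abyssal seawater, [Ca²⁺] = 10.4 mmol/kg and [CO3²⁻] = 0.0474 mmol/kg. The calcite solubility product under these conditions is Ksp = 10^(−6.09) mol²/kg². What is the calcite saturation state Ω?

Ksp = 10^(−6.09) = 8.128×10^-7
Ω = [Ca²⁺][CO3²⁻]/Ksp = (10.4×10^-3)(0.0474×10^-3) / 8.128×10^-7 = 0.606

Ω = 0.606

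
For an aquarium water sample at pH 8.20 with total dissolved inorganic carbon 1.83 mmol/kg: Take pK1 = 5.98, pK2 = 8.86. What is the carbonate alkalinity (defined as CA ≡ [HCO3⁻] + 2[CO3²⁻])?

CA = [HCO3⁻] + 2[CO3²⁻] = (α₁ + 2α₂)·DIC
At pH 8.20: [H⁺]/K1 = 10^-2.22 = 0.0060256, K2/[H⁺] = 10^-0.66 = 0.21878
α₁ = 1/(1 + 0.0060256 + 0.21878) = 1/1.2248 = 0.8165; α₂ = α₁·K2/[H⁺] = 0.1786
α₁ + 2α₂ = 1.1737
CA = 1.1737 × 1.83 = 2.15 mmol/kg

CA = 2.15 mmol/kg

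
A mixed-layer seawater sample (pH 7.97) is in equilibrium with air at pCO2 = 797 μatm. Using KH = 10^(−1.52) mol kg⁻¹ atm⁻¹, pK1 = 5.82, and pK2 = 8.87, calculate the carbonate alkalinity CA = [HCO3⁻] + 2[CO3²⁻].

CA = 4.26 mmol/kg

[CO2*] = KH · pCO2 = 10^(−1.52) × 797×10^-6 = 2.407×10^-5 mol/kg
α₀ = 1/(1 + K1/[H⁺] + K1K2/[H⁺]²) = 1/(1 + 10^+2.15 + 10^+1.25) = 0.006249
DIC = [CO2*]/α₀ = 2.407×10^-5 / 0.006249 = 3.852 mmol/kg
CA = (α₁ + 2α₂)·DIC = (0.8826 + 2×0.1111) × 3.852 = 4.26 mmol/kg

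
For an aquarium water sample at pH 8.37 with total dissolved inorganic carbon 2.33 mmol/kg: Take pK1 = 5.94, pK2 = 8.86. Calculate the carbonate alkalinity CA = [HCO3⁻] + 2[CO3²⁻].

CA = 2.89 mmol/kg

CA = [HCO3⁻] + 2[CO3²⁻] = (α₁ + 2α₂)·DIC
At pH 8.37: [H⁺]/K1 = 10^-2.43 = 0.0037154, K2/[H⁺] = 10^-0.49 = 0.32359
α₁ = 1/(1 + 0.0037154 + 0.32359) = 1/1.3273 = 0.7534; α₂ = α₁·K2/[H⁺] = 0.2438
α₁ + 2α₂ = 1.2410
CA = 1.2410 × 2.33 = 2.89 mmol/kg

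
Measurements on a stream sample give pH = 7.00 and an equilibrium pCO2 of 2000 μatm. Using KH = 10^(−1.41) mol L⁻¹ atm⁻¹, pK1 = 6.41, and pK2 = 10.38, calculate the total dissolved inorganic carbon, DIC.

DIC = 0.381 mmol/L

[CO2*] = KH · pCO2 = 10^(−1.41) × 2000×10^-6 = 7.781×10^-5 mol/L
α₀ = 1/(1 + K1/[H⁺] + K1K2/[H⁺]²) = 1/(1 + 10^+0.59 + 10^-2.79) = 0.2044
DIC = [CO2*]/α₀ = 7.781×10^-5 / 0.2044 = 0.381 mmol/L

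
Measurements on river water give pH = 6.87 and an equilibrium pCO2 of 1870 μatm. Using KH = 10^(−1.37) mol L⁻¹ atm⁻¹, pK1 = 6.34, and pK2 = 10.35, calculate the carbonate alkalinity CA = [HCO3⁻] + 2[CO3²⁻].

[CO2*] = KH · pCO2 = 10^(−1.37) × 1870×10^-6 = 7.977×10^-5 mol/L
α₀ = 1/(1 + K1/[H⁺] + K1K2/[H⁺]²) = 1/(1 + 10^+0.53 + 10^-2.95) = 0.2278
DIC = [CO2*]/α₀ = 7.977×10^-5 / 0.2278 = 0.3502 mmol/L
CA = (α₁ + 2α₂)·DIC = (0.7719 + 2×0.0002556) × 0.3502 = 0.270 mmol/L

CA = 0.270 mmol/L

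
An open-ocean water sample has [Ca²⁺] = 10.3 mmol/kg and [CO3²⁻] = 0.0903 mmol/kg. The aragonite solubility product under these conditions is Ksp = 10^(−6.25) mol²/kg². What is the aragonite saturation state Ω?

Ksp = 10^(−6.25) = 5.623×10^-7
Ω = [Ca²⁺][CO3²⁻]/Ksp = (10.3×10^-3)(0.0903×10^-3) / 5.623×10^-7 = 1.65

Ω = 1.65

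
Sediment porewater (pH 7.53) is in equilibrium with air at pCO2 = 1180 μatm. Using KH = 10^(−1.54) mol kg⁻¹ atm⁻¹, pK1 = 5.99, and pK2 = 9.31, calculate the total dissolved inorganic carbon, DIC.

[CO2*] = KH · pCO2 = 10^(−1.54) × 1180×10^-6 = 3.403×10^-5 mol/kg
α₀ = 1/(1 + K1/[H⁺] + K1K2/[H⁺]²) = 1/(1 + 10^+1.54 + 10^-0.24) = 0.02759
DIC = [CO2*]/α₀ = 3.403×10^-5 / 0.02759 = 1.23 mmol/kg

DIC = 1.23 mmol/kg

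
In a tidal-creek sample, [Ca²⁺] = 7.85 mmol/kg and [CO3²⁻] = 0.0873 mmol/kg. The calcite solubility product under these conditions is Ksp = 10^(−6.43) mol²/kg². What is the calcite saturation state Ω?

Ω = 1.84

Ksp = 10^(−6.43) = 3.715×10^-7
Ω = [Ca²⁺][CO3²⁻]/Ksp = (7.85×10^-3)(0.0873×10^-3) / 3.715×10^-7 = 1.84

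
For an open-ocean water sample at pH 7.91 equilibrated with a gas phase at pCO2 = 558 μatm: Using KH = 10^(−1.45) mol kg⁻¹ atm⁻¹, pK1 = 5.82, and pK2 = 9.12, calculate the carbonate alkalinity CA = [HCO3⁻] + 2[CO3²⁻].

[CO2*] = KH · pCO2 = 10^(−1.45) × 558×10^-6 = 1.980×10^-5 mol/kg
α₀ = 1/(1 + K1/[H⁺] + K1K2/[H⁺]²) = 1/(1 + 10^+2.09 + 10^+0.88) = 0.007598
DIC = [CO2*]/α₀ = 1.980×10^-5 / 0.007598 = 2.606 mmol/kg
CA = (α₁ + 2α₂)·DIC = (0.9348 + 2×0.05764) × 2.606 = 2.74 mmol/kg

CA = 2.74 mmol/kg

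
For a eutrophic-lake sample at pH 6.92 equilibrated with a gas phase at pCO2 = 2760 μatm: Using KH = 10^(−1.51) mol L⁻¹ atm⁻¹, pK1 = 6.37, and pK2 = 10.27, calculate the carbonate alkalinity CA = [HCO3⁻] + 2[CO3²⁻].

CA = 0.303 mmol/L

[CO2*] = KH · pCO2 = 10^(−1.51) × 2760×10^-6 = 8.529×10^-5 mol/L
α₀ = 1/(1 + K1/[H⁺] + K1K2/[H⁺]²) = 1/(1 + 10^+0.55 + 10^-2.80) = 0.2198
DIC = [CO2*]/α₀ = 8.529×10^-5 / 0.2198 = 0.3881 mmol/L
CA = (α₁ + 2α₂)·DIC = (0.7799 + 2×0.0003483) × 0.3881 = 0.303 mmol/L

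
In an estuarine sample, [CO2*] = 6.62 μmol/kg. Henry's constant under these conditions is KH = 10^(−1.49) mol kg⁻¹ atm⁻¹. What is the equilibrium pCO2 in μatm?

pCO2 = 205 μatm

KH = 10^(−1.49) = 3.236×10^-2 mol kg⁻¹ atm⁻¹
pCO2 = [CO2*]/KH = 6.62×10^-6 / 3.236×10^-2 = 2.05×10^-4 atm = 205 μatm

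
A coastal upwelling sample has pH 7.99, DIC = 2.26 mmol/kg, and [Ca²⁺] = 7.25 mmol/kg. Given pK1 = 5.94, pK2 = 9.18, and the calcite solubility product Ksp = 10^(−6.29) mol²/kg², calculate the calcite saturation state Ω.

Ω = 1.92

α₂ = 1 / (1 + [H⁺]/K2 + [H⁺]²/(K1K2)) = 1 / (1 + 10^+1.19 + 10^-0.86)
   = 1 / (1 + 15.488 + 0.13804) = 1/16.626 = 0.06015
[CO3²⁻] = α₂ × DIC = 0.06015 × 2.26 = 0.1359 mmol/kg
Ksp = 10^(−6.29) = 5.129×10^-7
Ω = [Ca²⁺][CO3²⁻]/Ksp = (7.25×10^-3)(1.359×10^-4) / 5.129×10^-7 = 1.92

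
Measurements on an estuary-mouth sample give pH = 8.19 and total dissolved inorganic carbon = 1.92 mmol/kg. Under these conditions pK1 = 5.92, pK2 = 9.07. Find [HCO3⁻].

α₁ = 1 / (1 + [H⁺]/K1 + K2/[H⁺]) = 1 / (1 + 10^-2.27 + 10^-0.88)
   = 1 / (1 + 0.0053703 + 0.13183) = 1/1.1372 = 0.8794
[HCO3⁻] = α₁ × DIC = 0.8794 × 1.92 = 1.69 mmol/kg

[HCO3⁻] = 1.69 mmol/kg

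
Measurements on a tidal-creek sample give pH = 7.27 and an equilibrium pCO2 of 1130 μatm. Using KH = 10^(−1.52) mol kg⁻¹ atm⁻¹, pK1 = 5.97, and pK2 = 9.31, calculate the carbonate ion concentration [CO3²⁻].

[CO3²⁻] = 6.21 μmol/kg

[CO2*] = KH · pCO2 = 10^(−1.52) × 1130×10^-6 = 3.413×10^-5 mol/kg
α₀ = 1/(1 + K1/[H⁺] + K1K2/[H⁺]²) = 1/(1 + 10^+1.30 + 10^-0.74) = 0.04732
DIC = [CO2*]/α₀ = 3.413×10^-5 / 0.04732 = 0.7212 mmol/kg
[CO3²⁻] = α₂·DIC; α₂ = 0.008610, so [CO3²⁻] = 0.008610 × 0.7212 = 0.00621 mmol/kg = 6.21 μmol/kg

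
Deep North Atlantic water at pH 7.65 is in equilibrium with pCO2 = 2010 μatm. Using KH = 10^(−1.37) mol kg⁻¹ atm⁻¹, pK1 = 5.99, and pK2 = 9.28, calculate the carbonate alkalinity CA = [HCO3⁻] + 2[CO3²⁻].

CA = 4.10 mmol/kg

[CO2*] = KH · pCO2 = 10^(−1.37) × 2010×10^-6 = 8.574×10^-5 mol/kg
α₀ = 1/(1 + K1/[H⁺] + K1K2/[H⁺]²) = 1/(1 + 10^+1.66 + 10^+0.03) = 0.02093
DIC = [CO2*]/α₀ = 8.574×10^-5 / 0.02093 = 4.097 mmol/kg
CA = (α₁ + 2α₂)·DIC = (0.9566 + 2×0.02243) × 4.097 = 4.10 mmol/kg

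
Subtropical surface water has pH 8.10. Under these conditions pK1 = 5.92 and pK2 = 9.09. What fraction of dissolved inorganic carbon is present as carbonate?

α₂ = 1 / (1 + [H⁺]/K2 + [H⁺]²/(K1K2)) = 1 / (1 + 10^+0.99 + 10^-1.19)
   = 1 / (1 + 9.7724 + 0.064565) = 1/10.837 = 0.09228

α₂ = 0.0923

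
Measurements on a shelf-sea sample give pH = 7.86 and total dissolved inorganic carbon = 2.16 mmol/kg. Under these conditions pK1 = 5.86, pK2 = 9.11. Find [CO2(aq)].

[CO2*] = 0.0203 mmol/kg

α₀ = 1 / (1 + K1/[H⁺] + K1K2/[H⁺]²) = 1 / (1 + 10^+2.00 + 10^+0.75)
   = 1 / (1 + 100.00 + 5.6234) = 1/106.62 = 0.009379
[CO2*] = α₀ × DIC = 0.009379 × 2.16 = 0.0203 mmol/kg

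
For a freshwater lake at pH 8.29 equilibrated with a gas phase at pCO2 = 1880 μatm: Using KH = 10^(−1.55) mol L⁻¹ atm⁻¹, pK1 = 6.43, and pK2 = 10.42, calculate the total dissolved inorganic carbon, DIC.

DIC = 3.92 mmol/L

[CO2*] = KH · pCO2 = 10^(−1.55) × 1880×10^-6 = 5.299×10^-5 mol/L
α₀ = 1/(1 + K1/[H⁺] + K1K2/[H⁺]²) = 1/(1 + 10^+1.86 + 10^-0.27) = 0.01352
DIC = [CO2*]/α₀ = 5.299×10^-5 / 0.01352 = 3.92 mmol/L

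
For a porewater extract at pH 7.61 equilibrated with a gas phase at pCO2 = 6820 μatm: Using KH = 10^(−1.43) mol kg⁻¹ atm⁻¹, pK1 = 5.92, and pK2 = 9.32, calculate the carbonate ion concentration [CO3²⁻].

[CO2*] = KH · pCO2 = 10^(−1.43) × 6820×10^-6 = 2.534×10^-4 mol/kg
α₀ = 1/(1 + K1/[H⁺] + K1K2/[H⁺]²) = 1/(1 + 10^+1.69 + 10^-0.02) = 0.01963
DIC = [CO2*]/α₀ = 2.534×10^-4 / 0.01963 = 12.91 mmol/kg
[CO3²⁻] = α₂·DIC; α₂ = 0.01875, so [CO3²⁻] = 0.01875 × 12.91 = 0.242 mmol/kg

[CO3²⁻] = 0.242 mmol/kg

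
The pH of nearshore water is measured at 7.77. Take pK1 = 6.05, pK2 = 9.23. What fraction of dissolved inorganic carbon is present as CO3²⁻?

α₂ = 1 / (1 + [H⁺]/K2 + [H⁺]²/(K1K2)) = 1 / (1 + 10^+1.46 + 10^-0.26)
   = 1 / (1 + 28.840 + 0.54954) = 1/30.390 = 0.03291

α₂ = 0.0329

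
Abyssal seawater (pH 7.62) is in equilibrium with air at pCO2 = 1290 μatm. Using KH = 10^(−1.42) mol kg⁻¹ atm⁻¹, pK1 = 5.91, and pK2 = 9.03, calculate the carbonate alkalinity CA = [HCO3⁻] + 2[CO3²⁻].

CA = 2.71 mmol/kg

[CO2*] = KH · pCO2 = 10^(−1.42) × 1290×10^-6 = 4.904×10^-5 mol/kg
α₀ = 1/(1 + K1/[H⁺] + K1K2/[H⁺]²) = 1/(1 + 10^+1.71 + 10^+0.30) = 0.01842
DIC = [CO2*]/α₀ = 4.904×10^-5 / 0.01842 = 2.662 mmol/kg
CA = (α₁ + 2α₂)·DIC = (0.9448 + 2×0.03676) × 2.662 = 2.71 mmol/kg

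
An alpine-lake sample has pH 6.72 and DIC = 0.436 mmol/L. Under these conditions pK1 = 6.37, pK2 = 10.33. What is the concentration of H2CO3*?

α₀ = 1 / (1 + K1/[H⁺] + K1K2/[H⁺]²) = 1 / (1 + 10^+0.35 + 10^-3.26)
   = 1 / (1 + 2.2387 + 0.00054954) = 1/3.2393 = 0.3087
[CO2*] = α₀ × DIC = 0.3087 × 0.436 = 0.135 mmol/L

[CO2*] = 0.135 mmol/L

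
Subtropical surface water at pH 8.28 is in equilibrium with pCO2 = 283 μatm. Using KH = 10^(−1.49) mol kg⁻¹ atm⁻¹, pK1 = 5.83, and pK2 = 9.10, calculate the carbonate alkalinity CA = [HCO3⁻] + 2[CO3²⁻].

CA = 3.36 mmol/kg

[CO2*] = KH · pCO2 = 10^(−1.49) × 283×10^-6 = 9.158×10^-6 mol/kg
α₀ = 1/(1 + K1/[H⁺] + K1K2/[H⁺]²) = 1/(1 + 10^+2.45 + 10^+1.63) = 0.003072
DIC = [CO2*]/α₀ = 9.158×10^-6 / 0.003072 = 2.981 mmol/kg
CA = (α₁ + 2α₂)·DIC = (0.8659 + 2×0.1311) × 2.981 = 3.36 mmol/kg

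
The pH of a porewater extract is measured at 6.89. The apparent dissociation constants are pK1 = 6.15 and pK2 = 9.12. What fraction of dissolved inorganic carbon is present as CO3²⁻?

α₂ = 1 / (1 + [H⁺]/K2 + [H⁺]²/(K1K2)) = 1 / (1 + 10^+2.23 + 10^+1.49)
   = 1 / (1 + 169.82 + 30.903) = 1/201.73 = 0.004957

α₂ = 0.00496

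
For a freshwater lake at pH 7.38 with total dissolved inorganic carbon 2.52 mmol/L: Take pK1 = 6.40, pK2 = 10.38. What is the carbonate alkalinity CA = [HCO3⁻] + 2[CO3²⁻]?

CA = [HCO3⁻] + 2[CO3²⁻] = (α₁ + 2α₂)·DIC
At pH 7.38: [H⁺]/K1 = 10^-0.98 = 0.10471, K2/[H⁺] = 10^-3.00 = 0.0010000
α₁ = 1/(1 + 0.10471 + 0.0010000) = 1/1.1057 = 0.9044; α₂ = α₁·K2/[H⁺] = 0.0009044
α₁ + 2α₂ = 0.9062
CA = 0.9062 × 2.52 = 2.28 mmol/L

CA = 2.28 mmol/L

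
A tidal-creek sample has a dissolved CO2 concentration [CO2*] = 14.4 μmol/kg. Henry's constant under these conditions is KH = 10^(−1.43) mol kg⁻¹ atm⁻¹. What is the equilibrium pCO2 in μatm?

pCO2 = 388 μatm

KH = 10^(−1.43) = 3.715×10^-2 mol kg⁻¹ atm⁻¹
pCO2 = [CO2*]/KH = 14.4×10^-6 / 3.715×10^-2 = 3.88×10^-4 atm = 388 μatm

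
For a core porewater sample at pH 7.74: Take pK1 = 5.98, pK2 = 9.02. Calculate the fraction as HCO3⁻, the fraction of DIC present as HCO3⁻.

α₁ = 1 / (1 + [H⁺]/K1 + K2/[H⁺]) = 1 / (1 + 10^-1.76 + 10^-1.28)
   = 1 / (1 + 0.017378 + 0.052481) = 1/1.0699 = 0.9347

α₁ = 0.935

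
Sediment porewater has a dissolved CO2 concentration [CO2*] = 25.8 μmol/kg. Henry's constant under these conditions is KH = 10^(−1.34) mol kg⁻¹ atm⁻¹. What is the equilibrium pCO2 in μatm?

pCO2 = 564 μatm

KH = 10^(−1.34) = 4.571×10^-2 mol kg⁻¹ atm⁻¹
pCO2 = [CO2*]/KH = 25.8×10^-6 / 4.571×10^-2 = 5.64×10^-4 atm = 564 μatm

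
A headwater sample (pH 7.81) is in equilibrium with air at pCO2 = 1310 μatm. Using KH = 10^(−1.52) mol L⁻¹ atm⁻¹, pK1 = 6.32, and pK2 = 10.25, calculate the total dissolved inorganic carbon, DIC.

[CO2*] = KH · pCO2 = 10^(−1.52) × 1310×10^-6 = 3.956×10^-5 mol/L
α₀ = 1/(1 + K1/[H⁺] + K1K2/[H⁺]²) = 1/(1 + 10^+1.49 + 10^-0.95) = 0.03124
DIC = [CO2*]/α₀ = 3.956×10^-5 / 0.03124 = 1.27 mmol/L

DIC = 1.27 mmol/L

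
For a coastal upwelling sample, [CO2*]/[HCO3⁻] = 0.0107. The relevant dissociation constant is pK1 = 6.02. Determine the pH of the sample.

From K1 = [H⁺][HCO3⁻]/[CO2*]:  pH = pK1 − log₁₀([CO2*]/[HCO3⁻])
log₁₀(0.0107) = -1.971
pH = 6.02 − (-1.971) = 7.99

pH = 7.99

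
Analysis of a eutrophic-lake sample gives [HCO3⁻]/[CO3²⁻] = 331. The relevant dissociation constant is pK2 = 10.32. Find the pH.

pH = 7.80

From K2 = [H⁺][CO3²⁻]/[HCO3⁻]:  pH = pK2 − log₁₀([HCO3⁻]/[CO3²⁻])
log₁₀(331) = +2.520
pH = 10.32 − (+2.520) = 7.80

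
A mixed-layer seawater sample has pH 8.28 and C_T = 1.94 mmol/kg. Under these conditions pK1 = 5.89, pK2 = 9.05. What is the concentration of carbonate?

[CO3²⁻] = 0.281 mmol/kg

α₂ = 1 / (1 + [H⁺]/K2 + [H⁺]²/(K1K2)) = 1 / (1 + 10^+0.77 + 10^-1.62)
   = 1 / (1 + 5.8884 + 0.023988) = 1/6.9124 = 0.1447
[CO3²⁻] = α₂ × DIC = 0.1447 × 1.94 = 0.281 mmol/kg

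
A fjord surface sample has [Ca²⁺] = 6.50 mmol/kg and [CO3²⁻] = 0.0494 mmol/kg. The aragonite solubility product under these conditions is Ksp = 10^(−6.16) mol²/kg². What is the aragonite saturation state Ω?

Ksp = 10^(−6.16) = 6.918×10^-7
Ω = [Ca²⁺][CO3²⁻]/Ksp = (6.50×10^-3)(0.0494×10^-3) / 6.918×10^-7 = 0.464

Ω = 0.464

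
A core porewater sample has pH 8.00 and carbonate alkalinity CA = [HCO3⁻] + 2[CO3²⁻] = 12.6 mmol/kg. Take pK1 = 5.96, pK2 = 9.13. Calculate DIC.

DIC = 11.9 mmol/kg

CA = [HCO3⁻] + 2[CO3²⁻] = (α₁ + 2α₂)·DIC
At pH 8.00: [H⁺]/K1 = 10^-2.04 = 0.0091201, K2/[H⁺] = 10^-1.13 = 0.074131
α₁ = 1/(1 + 0.0091201 + 0.074131) = 1/1.0833 = 0.9231; α₂ = α₁·K2/[H⁺] = 0.06843
α₁ + 2α₂ = 1.0600
DIC = CA / (α₁ + 2α₂) = 12.6 / 1.0600 = 11.9 mmol/kg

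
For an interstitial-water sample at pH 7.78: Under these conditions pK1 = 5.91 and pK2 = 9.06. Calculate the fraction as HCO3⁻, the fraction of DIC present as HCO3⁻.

α₁ = 0.938

α₁ = 1 / (1 + [H⁺]/K1 + K2/[H⁺]) = 1 / (1 + 10^-1.87 + 10^-1.28)
   = 1 / (1 + 0.013490 + 0.052481) = 1/1.0660 = 0.9381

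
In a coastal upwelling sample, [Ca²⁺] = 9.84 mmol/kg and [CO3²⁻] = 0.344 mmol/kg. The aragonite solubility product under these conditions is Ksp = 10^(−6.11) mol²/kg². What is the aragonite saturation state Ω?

Ω = 4.36

Ksp = 10^(−6.11) = 7.762×10^-7
Ω = [Ca²⁺][CO3²⁻]/Ksp = (9.84×10^-3)(0.344×10^-3) / 7.762×10^-7 = 4.36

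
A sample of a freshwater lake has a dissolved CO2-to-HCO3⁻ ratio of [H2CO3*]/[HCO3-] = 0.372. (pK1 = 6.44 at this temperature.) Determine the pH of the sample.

pH = 6.87

From K1 = [H⁺][HCO3-]/[H2CO3*]:  pH = pK1 − log₁₀([H2CO3*]/[HCO3-])
log₁₀(0.372) = -0.429
pH = 6.44 − (-0.429) = 6.87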